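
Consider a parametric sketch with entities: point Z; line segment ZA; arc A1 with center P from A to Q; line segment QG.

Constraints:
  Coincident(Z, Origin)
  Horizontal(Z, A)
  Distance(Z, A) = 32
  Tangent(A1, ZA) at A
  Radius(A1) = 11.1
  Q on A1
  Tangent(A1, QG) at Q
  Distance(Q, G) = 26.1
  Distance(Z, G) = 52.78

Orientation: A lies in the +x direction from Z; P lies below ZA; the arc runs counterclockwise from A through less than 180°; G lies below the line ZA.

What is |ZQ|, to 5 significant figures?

27.836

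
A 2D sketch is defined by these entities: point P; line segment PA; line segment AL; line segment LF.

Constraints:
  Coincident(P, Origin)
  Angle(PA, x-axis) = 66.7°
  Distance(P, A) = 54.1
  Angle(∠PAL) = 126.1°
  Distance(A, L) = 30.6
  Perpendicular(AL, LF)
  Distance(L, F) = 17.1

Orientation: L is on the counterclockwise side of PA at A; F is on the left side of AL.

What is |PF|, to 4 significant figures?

67.91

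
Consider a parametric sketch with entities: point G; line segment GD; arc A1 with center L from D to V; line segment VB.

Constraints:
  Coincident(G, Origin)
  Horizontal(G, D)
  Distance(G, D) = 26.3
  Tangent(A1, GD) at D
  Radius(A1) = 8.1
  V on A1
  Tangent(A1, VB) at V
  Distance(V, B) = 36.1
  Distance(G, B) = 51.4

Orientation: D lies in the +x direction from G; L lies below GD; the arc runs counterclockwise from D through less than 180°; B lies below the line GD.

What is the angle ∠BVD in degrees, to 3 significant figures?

130°

G is at the origin; GD is horizontal with |GD| = 26.3 and D on the +x side, so D = (26.3, 0.00). A1 meets GD tangentially, so LD is at right angles to GD, so L = D + (0, -8.1) = (26.3, -8.10). Since LV ⟂ VB (tangency), |LB| = √(8.1² + 36.1²) = 37.0 regardless of where V sits on A1. So B lies on both circle(G, 51.4) and circle(L, 37.0); the below-GD intersection is B = (24.7, -45.1). V is the foot of the tangent from B: V = (18.3, -9.53).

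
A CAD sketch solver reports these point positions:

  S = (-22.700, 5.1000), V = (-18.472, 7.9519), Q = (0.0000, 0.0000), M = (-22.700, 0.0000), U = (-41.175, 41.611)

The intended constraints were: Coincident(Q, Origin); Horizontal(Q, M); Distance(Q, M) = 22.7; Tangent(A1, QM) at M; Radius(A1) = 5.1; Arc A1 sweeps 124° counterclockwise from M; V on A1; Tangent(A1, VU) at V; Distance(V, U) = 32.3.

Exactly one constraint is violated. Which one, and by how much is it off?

Distance(V, U) = 32.3 — off by 8.30.

Q = (0.00, 0.00) ✓; Q.y = 0.00, M.y = 0.00 ✓; |QM| = 22.70 ✓; ∠(SM, MQ) = 90.00° ✓; |SM| = 5.100 ✓; bearing(S→V) − bearing(S→M) = 124.0° ✓; |SV| = 5.100 ✓; ∠(SV, VU) = 90.00° ✓; |VU| = 40.60 ✗.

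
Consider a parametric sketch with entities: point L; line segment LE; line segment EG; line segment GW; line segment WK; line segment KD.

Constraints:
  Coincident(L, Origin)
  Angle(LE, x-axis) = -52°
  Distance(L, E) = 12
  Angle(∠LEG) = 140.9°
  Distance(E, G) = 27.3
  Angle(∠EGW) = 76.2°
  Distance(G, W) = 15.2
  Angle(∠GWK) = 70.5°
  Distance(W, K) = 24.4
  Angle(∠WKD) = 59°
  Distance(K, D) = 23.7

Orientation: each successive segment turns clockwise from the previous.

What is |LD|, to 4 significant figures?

37.74

L is at the origin; LE runs at -52.0° with length 12.0, so E = (7.388, -9.456). ∠LEG = 140.9° gives EG at -91.10° from the x-axis; with |EG| = 27.3, G = (6.864, -36.75). ∠EGW = 76.2° gives GW at 165.1° from the x-axis; with |GW| = 15.2, W = (-7.825, -32.84). ∠GWK = 70.5° gives WK at 55.60° from the x-axis; with |WK| = 24.4, K = (5.960, -12.71). ∠WKD = 59.0° gives KD at -65.40° from the x-axis; with |KD| = 23.7, D = (15.83, -34.26). Then |LD| = |D − L| = 37.74.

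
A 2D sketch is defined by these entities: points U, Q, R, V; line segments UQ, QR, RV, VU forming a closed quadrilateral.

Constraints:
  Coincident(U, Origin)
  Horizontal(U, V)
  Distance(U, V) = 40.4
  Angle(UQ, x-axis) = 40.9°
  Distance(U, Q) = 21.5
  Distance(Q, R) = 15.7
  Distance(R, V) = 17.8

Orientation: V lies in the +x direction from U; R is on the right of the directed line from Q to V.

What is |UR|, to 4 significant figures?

22.60

Checks: |QR| = 15.70 ✓; |RV| = 17.80 ✓.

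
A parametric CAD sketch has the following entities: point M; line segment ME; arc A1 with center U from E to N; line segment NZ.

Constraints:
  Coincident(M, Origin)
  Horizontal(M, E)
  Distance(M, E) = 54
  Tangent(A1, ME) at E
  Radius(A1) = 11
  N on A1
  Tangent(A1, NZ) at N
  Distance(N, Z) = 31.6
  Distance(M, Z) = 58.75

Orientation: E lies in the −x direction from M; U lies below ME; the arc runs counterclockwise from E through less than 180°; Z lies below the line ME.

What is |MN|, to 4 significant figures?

64.85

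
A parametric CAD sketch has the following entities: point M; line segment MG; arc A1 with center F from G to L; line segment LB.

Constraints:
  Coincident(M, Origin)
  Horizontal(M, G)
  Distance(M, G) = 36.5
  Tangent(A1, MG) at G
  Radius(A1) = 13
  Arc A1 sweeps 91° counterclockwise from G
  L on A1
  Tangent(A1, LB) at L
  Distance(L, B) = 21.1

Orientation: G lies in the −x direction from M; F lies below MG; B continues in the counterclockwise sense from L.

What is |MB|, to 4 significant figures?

59.93

M is at the origin; MG is horizontal with |MG| = 36.5 and G on the −x side, so G = (-36.50, 0.000). Tangency of A1 to MG means the radius FG is perpendicular to MG, so F = G + (0, -13) = (-36.50, -13.00). On A1, G sits at bearing 90° from F; a 91° counterclockwise sweep puts L at bearing 181°, so L = F + 13.0·(cos 181°, sin 181°) = (-49.50, -13.23). A1 meets LB tangentially, so FL is at right angles to LB, so LB runs along (−sin 181°, cos 181°); with |LB| = 21.1, B = (-49.13, -34.32). Then |MB| = |B − M| = 59.93.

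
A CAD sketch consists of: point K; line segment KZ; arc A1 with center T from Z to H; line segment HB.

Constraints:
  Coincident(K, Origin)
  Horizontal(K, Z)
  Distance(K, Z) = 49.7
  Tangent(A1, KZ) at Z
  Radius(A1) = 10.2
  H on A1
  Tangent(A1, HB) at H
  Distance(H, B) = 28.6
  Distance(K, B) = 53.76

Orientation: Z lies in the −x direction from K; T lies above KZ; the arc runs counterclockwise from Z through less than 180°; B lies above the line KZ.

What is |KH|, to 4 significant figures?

40.67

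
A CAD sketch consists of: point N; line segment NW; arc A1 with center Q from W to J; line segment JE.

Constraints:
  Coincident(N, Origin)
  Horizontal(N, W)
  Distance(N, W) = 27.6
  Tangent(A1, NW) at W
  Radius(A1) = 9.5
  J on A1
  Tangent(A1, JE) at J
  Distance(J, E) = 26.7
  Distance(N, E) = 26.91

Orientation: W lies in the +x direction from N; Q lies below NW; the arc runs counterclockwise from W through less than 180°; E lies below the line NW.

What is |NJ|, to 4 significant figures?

20.14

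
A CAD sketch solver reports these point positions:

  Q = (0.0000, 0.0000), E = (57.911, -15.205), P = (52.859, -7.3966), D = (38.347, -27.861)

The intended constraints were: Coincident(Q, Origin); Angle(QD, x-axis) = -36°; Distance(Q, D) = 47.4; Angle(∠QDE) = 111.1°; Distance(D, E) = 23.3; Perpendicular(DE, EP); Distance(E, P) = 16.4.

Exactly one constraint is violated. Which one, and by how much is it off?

Distance(E, P) = 16.4 — off by 7.10.

Q = (0.00, 0.00) ✓; QD at -36.00° ✓; |QD| = 47.40 ✓; ∠QDE = 111.1° ✓; |DE| = 23.30 ✓; ∠(DE, EP) = 90.00° ✓; |EP| = 9.300 ✗.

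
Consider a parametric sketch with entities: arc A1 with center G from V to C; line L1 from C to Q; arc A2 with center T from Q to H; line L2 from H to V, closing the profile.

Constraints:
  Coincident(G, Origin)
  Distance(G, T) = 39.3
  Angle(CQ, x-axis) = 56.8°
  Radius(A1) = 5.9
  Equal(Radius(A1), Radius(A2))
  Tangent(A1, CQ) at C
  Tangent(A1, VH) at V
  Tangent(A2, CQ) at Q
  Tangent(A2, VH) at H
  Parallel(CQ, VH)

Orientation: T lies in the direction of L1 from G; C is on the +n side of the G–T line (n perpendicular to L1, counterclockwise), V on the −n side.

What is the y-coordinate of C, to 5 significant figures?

3.2306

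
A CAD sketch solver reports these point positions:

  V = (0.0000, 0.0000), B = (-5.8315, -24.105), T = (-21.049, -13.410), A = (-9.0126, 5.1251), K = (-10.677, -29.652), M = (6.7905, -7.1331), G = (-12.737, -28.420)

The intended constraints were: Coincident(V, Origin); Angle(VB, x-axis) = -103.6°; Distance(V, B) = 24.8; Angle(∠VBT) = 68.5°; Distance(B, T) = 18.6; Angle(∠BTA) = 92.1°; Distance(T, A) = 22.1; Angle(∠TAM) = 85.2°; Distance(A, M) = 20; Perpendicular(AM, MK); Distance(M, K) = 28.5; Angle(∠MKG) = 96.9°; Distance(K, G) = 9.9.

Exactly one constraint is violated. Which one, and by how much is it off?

Distance(K, G) = 9.9 — off by 7.50.

V = (0.00, 0.00) ✓; VB at -103.6° ✓; |VB| = 24.80 ✓; ∠VBT = 68.50° ✓; |BT| = 18.60 ✓; ∠BTA = 92.10° ✓; |TA| = 22.10 ✓; ∠TAM = 85.20° ✓; |AM| = 20.00 ✓; ∠(AM, MK) = 90.00° ✓; |MK| = 28.50 ✓; ∠MKG = 96.92° ✓; |KG| = 2.400 ✗.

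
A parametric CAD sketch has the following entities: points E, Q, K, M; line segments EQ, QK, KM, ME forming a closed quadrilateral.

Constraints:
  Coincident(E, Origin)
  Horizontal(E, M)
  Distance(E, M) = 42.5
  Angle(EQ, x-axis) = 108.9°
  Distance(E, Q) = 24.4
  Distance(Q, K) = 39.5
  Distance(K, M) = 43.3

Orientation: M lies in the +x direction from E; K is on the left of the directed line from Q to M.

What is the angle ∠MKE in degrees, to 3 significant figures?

54.4°

Checks: |QK| = 39.50 ✓; |KM| = 43.30 ✓.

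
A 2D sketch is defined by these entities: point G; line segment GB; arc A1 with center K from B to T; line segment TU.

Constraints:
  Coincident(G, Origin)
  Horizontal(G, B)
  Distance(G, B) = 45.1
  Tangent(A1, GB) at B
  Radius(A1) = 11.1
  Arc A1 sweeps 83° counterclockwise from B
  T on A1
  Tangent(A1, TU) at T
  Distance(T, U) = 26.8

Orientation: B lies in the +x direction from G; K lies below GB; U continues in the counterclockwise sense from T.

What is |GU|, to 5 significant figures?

47.653

G is at the origin; G and B share the same y with |GB| = 45.1 and B on the +x side, so B = (45.100, 0.0000). Tangency of A1 to GB means the radius KB is perpendicular to GB, so K = B + (0, -11.1) = (45.100, -11.100). On A1, B sits at bearing 90° from K; an 83° counterclockwise sweep puts T at bearing 173°, so T = K + 11.1·(cos 173°, sin 173°) = (34.083, -9.7473). The tangent condition forces KT to be normal to TU, so TU runs along (−sin 173°, cos 173°); with |TU| = 26.8, U = (30.817, -36.347). Then |GU| = |U − G| = 47.653.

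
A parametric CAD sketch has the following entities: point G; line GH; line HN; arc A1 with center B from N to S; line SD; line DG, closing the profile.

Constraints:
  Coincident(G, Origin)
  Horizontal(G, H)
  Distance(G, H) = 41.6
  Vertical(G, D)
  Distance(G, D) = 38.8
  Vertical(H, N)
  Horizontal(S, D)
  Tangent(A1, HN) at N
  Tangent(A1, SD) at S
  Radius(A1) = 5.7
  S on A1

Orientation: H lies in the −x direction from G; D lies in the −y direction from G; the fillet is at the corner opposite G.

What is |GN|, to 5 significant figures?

53.162

The virtual corner opposite G is at (-41.600, -38.800). Tangency of A1 to HN means the radius BN is perpendicular to HN and since A1 is tangent to SD there, BS ⟂ SD, with radius 5.7, so the center B sits 5.7 in from both sides at B = (-35.900, -33.100). That places the tangent points at N = (-41.600, -33.100) on HN and S = (-35.900, -38.800) on SD. Then |GN| = |N − G| = 53.162.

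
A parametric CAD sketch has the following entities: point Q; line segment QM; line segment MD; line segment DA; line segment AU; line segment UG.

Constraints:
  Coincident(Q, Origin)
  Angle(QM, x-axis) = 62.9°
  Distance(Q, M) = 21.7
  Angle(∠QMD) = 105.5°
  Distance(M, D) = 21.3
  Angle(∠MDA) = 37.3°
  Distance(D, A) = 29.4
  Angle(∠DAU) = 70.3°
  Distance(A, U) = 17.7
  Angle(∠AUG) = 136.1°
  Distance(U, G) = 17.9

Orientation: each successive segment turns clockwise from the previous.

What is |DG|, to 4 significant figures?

25.71

Q is at the origin; QM runs at 62.9° with length 21.7, so M = (9.885, 19.32). ∠QMD = 105.5° gives MD at -11.60° from the x-axis; with |MD| = 21.3, D = (30.75, 15.03). ∠MDA = 37.3° gives DA at -154.3° from the x-axis; with |DA| = 29.4, A = (4.259, 2.285). ∠DAU = 70.3° gives AU at 96.00° from the x-axis; with |AU| = 17.7, U = (2.408, 19.89). ∠AUG = 136.1° gives UG at 52.10° from the x-axis; with |UG| = 17.9, G = (13.40, 34.01). Then |DG| = |G − D| = 25.71.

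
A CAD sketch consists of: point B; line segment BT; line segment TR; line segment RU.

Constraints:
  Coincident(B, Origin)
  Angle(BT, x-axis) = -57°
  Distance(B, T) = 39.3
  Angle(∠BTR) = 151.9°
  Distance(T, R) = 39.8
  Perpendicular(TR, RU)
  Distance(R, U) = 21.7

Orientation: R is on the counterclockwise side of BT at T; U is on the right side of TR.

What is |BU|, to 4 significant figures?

84.63

B is at the origin; BT runs at -57.0° with length 39.3, so T = 39.3·(cos -57.0°, sin -57.0°) = (21.40, -32.96). ∠BTR = 151.9°, so TR runs at -57.0° + (180° − 151.9°) = -28.90° from the x-axis; with |TR| = 39.8, R = T + 39.8·(cos -28.90°, sin -28.90°) = (56.25, -52.19). The perpendicularity gives RU at right angles to TR; with |RU| = 21.7 on the right of TR, U = R + 21.7·(-0.4833, -0.8755) = (45.76, -71.19). Then |BU| = |U − B| = 84.63.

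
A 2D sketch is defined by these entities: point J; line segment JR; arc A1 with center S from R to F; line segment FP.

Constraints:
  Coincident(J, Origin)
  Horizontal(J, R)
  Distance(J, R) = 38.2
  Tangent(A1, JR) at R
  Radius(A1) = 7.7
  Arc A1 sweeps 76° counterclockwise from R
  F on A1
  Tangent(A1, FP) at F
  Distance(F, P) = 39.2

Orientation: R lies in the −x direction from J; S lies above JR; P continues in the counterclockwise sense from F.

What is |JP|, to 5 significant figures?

48.746

J is at the origin; J and R share the same y with |JR| = 38.2 and R on the −x side, so R = (-38.200, 0.0000). Since A1 is tangent to JR there, SR ⟂ JR, so S = R + (0, 7.7) = (-38.200, 7.7000). On A1, R sits at bearing -90° from S; a 76° counterclockwise sweep puts F at bearing -14°, so F = S + 7.7·(cos -14°, sin -14°) = (-30.729, 5.8372). Since A1 is tangent to FP there, SF ⟂ FP, so FP runs along (−sin -14°, cos -14°); with |FP| = 39.2, P = (-21.245, 43.873). Then |JP| = |P − J| = 48.746.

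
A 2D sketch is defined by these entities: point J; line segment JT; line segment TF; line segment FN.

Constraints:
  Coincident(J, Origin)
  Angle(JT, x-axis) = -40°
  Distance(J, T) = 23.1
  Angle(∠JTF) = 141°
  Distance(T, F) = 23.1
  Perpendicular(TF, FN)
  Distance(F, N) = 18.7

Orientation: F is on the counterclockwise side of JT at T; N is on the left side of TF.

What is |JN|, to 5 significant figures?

41.263

∠JTF = 141.0°, so TF runs at -40.0° + (180° − 141.0°) = -1.0000° from the x-axis; with |TF| = 23.1, F = T + 23.1·(cos -1.0000°, sin -1.0000°) = (40.792, -15.252). The perpendicularity gives FN at right angles to TF; with |FN| = 18.7 on the left of TF, N = F + 18.7·(0.017452, 0.99985) = (41.118, 3.4456). Then |JN| = |N − J| = 41.263.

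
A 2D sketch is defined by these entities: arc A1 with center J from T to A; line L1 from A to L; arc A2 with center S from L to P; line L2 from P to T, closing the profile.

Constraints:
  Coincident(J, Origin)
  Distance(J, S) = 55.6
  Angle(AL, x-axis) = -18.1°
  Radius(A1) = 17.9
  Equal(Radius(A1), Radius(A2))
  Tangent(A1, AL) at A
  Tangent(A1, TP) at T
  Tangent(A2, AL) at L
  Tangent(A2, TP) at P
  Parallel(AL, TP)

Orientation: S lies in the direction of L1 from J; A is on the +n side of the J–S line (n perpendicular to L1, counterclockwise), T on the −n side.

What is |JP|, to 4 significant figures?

58.41

The slot axis is L1's direction at -18.1°, so u = (cos -18.1°, sin -18.1°) = (0.9505, -0.3107) and n = (−sin -18.1°, cos -18.1°) = (0.3107, 0.9505). J is at the origin and S lies 55.6 along u from J, so S = 55.6·u = (52.85, -17.27). Tangency of A1 to both parallel lines with radius 17.9 puts A and T at J ± 17.9·n: A = (5.561, 17.01), T = (-5.561, -17.01). Equal radii place L and P the same way about S: L = S + 17.9·n = (58.41, -0.2594), P = S − 17.9·n = (47.29, -34.29). Then |JP| = |P − J| = 58.41.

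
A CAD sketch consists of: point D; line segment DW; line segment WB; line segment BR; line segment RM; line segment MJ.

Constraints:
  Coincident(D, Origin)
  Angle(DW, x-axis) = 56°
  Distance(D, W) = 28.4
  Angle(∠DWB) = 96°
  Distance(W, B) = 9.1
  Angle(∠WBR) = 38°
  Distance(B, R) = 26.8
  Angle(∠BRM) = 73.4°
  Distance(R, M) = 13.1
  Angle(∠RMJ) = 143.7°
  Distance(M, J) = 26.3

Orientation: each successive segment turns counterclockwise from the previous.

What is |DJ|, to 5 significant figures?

49.861

∠BRM = 73.4° gives RM at 28.600° from the x-axis; with |RM| = 13.1, M = (25.984, 9.4505). ∠RMJ = 143.7° gives MJ at 64.900° from the x-axis; with |MJ| = 26.3, J = (37.140, 33.267). Then |DJ| = |J − D| = 49.861.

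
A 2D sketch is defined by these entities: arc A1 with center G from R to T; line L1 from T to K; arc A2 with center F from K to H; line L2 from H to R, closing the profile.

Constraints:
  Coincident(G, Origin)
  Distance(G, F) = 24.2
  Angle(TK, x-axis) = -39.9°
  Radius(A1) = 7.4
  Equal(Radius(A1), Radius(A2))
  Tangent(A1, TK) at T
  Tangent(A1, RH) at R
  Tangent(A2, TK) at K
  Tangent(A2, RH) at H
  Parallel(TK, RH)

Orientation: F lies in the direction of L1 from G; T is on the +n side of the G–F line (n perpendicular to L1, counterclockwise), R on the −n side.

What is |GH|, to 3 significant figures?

25.3

Tangency of A1 to both parallel lines with radius 7.4 puts T and R at G ± 7.4·n: T = (4.75, 5.68), R = (-4.75, -5.68). Equal radii place K and H the same way about F: K = F + 7.4·n = (23.3, -9.85), H = F − 7.4·n = (13.8, -21.2). Then |GH| = |H − G| = 25.3.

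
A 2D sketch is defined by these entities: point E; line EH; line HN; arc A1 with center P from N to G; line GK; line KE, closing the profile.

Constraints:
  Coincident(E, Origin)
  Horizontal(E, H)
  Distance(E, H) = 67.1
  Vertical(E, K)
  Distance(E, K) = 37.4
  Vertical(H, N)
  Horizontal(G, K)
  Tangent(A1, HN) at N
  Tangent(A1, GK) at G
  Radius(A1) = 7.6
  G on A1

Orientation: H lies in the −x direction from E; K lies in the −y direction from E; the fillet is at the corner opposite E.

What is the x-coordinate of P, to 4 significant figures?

-59.50

EK is vertical with |EK| = 37.4 and K on the −y side, so K = (0.000, -37.40). The virtual corner opposite E is at (-67.10, -37.40). A1 meets HN tangentially, so PN is at right angles to HN and since A1 is tangent to GK there, PG ⟂ GK, with radius 7.6, so the center P sits 7.6 in from both sides at P = (-59.50, -29.80). So P.x = -59.50.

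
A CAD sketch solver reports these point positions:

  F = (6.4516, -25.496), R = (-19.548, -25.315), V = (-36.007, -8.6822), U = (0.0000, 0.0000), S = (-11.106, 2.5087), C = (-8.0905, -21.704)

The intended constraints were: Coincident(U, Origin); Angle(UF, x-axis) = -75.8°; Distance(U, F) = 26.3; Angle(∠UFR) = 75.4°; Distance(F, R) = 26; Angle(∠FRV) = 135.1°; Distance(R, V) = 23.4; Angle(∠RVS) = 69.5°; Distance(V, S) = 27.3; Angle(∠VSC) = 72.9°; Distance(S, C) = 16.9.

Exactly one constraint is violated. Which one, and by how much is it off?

Distance(S, C) = 16.9 — off by 7.50.

U = (0.00, 0.00) ✓; UF at -75.80° ✓; |UF| = 26.30 ✓; ∠UFR = 75.40° ✓; |FR| = 26.00 ✓; ∠FRV = 135.1° ✓; |RV| = 23.40 ✓; ∠RVS = 69.50° ✓; |VS| = 27.30 ✓; ∠VSC = 72.90° ✓; |SC| = 24.40 ✗.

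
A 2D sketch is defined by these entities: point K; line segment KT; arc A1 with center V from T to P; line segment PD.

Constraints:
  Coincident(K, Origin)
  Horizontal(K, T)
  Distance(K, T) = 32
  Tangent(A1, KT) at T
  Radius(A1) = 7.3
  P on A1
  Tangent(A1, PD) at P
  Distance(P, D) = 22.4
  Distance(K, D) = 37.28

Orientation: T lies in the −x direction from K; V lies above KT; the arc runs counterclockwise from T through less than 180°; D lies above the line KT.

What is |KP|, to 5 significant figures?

25.638

K is at the origin; K and T share the same y with |KT| = 32.0 and T on the −x side, so T = (-32.000, 0.0000). The tangent condition forces VT to be normal to KT, so V = T + (0, 7.3) = (-32.000, 7.3000). Since VP ⟂ PD (tangency), |VD| = √(7.3² + 22.4²) = 23.559 regardless of where P sits on A1. So D lies on both circle(K, 37.28) and circle(V, 23.559); the above-KT intersection is D = (-23.223, 29.163). P is the foot of the tangent from D: P = (-24.716, 6.8133).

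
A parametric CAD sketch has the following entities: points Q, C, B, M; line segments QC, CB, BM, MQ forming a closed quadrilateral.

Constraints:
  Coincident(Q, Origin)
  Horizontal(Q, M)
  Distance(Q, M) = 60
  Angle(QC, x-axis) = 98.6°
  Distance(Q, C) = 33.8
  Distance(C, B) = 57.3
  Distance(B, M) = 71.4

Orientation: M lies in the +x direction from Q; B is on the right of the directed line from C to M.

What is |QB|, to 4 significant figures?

24.93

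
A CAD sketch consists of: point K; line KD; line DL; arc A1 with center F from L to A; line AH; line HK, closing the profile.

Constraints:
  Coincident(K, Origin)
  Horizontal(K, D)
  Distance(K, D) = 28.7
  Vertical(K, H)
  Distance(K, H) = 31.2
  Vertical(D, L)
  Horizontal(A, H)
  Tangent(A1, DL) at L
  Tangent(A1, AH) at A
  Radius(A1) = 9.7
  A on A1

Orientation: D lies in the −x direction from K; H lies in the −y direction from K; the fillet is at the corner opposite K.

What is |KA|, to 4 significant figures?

36.53

K is at the origin; K and D share the same y with |KD| = 28.7 and D on the −x side, so D = (-28.70, 0.000). K and H share the same x with |KH| = 31.2 and H on the −y side, so H = (0.000, -31.20). The virtual corner opposite K is at (-28.70, -31.20). Since A1 is tangent to DL there, FL ⟂ DL and since A1 is tangent to AH there, FA ⟂ AH, with radius 9.7, so the center F sits 9.7 in from both sides at F = (-19.00, -21.50). That places the tangent points at L = (-28.70, -21.50) on DL and A = (-19.00, -31.20) on AH. Then |KA| = |A − K| = 36.53.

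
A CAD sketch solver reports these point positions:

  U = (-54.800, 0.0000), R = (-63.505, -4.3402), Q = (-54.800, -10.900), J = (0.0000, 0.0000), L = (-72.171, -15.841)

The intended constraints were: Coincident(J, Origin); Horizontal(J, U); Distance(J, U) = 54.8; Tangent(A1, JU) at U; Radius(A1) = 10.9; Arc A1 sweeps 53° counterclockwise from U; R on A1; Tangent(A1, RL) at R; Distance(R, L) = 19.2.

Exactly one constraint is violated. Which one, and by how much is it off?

Distance(R, L) = 19.2 — off by 4.80.

J = (0.00, 0.00) ✓; J.y = 0.00, U.y = 0.00 ✓; |JU| = 54.80 ✓; ∠(QU, UJ) = 90.00° ✓; |QU| = 10.90 ✓; bearing(Q→R) − bearing(Q→U) = 53.00° ✓; |QR| = 10.90 ✓; ∠(QR, RL) = 90.00° ✓; |RL| = 14.40 ✗.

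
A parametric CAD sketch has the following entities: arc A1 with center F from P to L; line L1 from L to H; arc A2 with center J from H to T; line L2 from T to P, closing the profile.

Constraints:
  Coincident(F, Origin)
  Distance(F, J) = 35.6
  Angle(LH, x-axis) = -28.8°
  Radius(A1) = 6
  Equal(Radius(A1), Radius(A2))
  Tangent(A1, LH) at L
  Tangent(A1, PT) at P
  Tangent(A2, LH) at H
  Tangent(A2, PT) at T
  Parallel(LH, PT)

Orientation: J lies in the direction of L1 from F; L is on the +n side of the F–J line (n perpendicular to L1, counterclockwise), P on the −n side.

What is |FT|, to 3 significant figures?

36.1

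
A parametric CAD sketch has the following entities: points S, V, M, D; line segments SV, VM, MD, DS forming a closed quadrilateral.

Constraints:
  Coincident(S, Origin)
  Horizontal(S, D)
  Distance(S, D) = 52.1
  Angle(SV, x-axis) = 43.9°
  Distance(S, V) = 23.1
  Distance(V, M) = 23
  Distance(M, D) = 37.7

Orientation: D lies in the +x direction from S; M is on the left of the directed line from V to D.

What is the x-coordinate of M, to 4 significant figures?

32.80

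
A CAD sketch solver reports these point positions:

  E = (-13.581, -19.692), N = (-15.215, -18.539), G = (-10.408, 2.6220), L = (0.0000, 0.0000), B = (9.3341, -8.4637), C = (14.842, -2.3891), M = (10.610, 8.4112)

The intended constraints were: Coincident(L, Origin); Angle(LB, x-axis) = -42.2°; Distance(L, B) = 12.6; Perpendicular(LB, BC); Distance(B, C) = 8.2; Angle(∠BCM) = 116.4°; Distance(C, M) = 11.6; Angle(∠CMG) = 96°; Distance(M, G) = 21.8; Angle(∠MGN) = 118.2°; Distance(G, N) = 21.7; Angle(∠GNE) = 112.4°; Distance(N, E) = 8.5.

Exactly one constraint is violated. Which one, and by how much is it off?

Distance(N, E) = 8.5 — off by 6.50.

L = (0.00, 0.00) ✓; LB at -42.20° ✓; |LB| = 12.60 ✓; ∠(LB, BC) = 90.00° ✓; |BC| = 8.200 ✓; ∠BCM = 116.4° ✓; |CM| = 11.60 ✓; ∠CMG = 96.00° ✓; |MG| = 21.80 ✓; ∠MGN = 118.2° ✓; |GN| = 21.70 ✓; ∠GNE = 112.4° ✓; |NE| = 2.000 ✗.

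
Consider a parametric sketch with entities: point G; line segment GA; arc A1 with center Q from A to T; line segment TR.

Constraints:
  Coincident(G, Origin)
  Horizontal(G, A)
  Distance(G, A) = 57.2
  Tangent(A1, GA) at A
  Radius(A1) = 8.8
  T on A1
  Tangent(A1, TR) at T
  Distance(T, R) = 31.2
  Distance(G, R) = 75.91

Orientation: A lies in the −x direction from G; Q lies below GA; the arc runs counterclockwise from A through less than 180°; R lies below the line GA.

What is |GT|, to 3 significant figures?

66.6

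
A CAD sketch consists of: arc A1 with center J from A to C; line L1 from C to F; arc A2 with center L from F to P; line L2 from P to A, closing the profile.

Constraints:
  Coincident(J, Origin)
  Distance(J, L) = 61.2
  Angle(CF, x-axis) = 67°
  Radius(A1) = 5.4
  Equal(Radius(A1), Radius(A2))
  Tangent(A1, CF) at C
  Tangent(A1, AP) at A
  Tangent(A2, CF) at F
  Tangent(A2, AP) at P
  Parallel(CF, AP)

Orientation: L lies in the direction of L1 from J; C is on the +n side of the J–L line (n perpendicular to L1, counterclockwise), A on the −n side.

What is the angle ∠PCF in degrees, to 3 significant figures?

10.0°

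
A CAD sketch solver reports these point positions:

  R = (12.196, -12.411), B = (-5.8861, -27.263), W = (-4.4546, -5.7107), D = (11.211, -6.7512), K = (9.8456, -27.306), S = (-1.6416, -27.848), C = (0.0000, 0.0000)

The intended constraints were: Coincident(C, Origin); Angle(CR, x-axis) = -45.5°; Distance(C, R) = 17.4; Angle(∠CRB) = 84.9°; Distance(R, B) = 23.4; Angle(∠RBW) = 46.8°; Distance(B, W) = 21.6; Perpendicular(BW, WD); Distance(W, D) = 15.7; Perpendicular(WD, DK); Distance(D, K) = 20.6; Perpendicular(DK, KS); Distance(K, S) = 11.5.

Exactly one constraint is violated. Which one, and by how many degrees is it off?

Perpendicular(DK, KS) — off by 6.50°.

C = (0.00, 0.00) ✓; CR at -45.50° ✓; |CR| = 17.40 ✓; ∠CRB = 84.90° ✓; |RB| = 23.40 ✓; ∠RBW = 46.80° ✓; |BW| = 21.60 ✓; ∠(BW, WD) = 90.00° ✓; |WD| = 15.70 ✓; ∠(WD, DK) = 90.00° ✓; |DK| = 20.60 ✓; ∠(DK, KS) = 83.50° ✗; |KS| = 11.50 ✓.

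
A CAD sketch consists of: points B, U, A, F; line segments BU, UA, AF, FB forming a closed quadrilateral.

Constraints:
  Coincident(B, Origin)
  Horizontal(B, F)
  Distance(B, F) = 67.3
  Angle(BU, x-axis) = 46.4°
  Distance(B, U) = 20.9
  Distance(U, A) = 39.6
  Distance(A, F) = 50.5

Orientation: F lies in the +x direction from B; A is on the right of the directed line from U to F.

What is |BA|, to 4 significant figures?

32.71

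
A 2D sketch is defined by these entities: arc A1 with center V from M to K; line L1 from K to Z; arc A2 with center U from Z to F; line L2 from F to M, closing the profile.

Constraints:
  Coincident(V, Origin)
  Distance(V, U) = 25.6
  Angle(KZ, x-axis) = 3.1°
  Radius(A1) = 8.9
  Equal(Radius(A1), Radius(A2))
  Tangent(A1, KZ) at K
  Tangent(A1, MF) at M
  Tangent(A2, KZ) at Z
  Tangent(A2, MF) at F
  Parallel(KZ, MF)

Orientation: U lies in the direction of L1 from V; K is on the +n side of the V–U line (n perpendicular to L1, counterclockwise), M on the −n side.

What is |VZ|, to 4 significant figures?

27.10

Tangency of A1 to both parallel lines with radius 8.9 puts K and M at V ± 8.9·n: K = (-0.4813, 8.887), M = (0.4813, -8.887). Equal radii place Z and F the same way about U: Z = U + 8.9·n = (25.08, 10.27), F = U − 8.9·n = (26.04, -7.503). Then |VZ| = |Z − V| = 27.10.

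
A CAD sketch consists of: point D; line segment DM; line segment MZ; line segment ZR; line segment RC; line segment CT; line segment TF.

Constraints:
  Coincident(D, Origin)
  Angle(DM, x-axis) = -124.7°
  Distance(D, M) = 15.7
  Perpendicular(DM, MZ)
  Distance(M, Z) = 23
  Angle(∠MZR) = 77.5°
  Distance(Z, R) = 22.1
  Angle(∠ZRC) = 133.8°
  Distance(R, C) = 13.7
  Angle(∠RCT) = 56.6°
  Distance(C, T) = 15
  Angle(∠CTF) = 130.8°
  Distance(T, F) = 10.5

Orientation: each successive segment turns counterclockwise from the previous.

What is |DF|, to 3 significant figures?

17.5

∠RCT = 56.6° gives CT at -123° from the x-axis; with |CT| = 15.0, T = (4.67, -5.66). ∠CTF = 130.8° gives TF at -73.4° from the x-axis; with |TF| = 10.5, F = (7.67, -15.7). Then |DF| = |F − D| = 17.5.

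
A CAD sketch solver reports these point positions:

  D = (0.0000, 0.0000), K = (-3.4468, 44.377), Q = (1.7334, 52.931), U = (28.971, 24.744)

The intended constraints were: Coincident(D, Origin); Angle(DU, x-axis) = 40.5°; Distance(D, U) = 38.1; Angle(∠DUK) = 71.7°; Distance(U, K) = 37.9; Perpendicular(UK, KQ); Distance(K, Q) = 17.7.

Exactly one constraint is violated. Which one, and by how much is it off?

Distance(K, Q) = 17.7 — off by 7.70.

D = (0.00, 0.00) ✓; DU at 40.50° ✓; |DU| = 38.10 ✓; ∠DUK = 71.70° ✓; |UK| = 37.90 ✓; ∠(UK, KQ) = 90.00° ✓; |KQ| = 10.00 ✗.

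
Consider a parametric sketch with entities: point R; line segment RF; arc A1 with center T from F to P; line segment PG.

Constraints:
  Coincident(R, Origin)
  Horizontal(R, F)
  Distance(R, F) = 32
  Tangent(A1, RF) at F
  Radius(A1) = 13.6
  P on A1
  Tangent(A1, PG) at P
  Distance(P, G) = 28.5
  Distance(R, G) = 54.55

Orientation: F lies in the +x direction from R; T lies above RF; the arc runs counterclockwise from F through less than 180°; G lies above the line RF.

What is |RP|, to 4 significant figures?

48.33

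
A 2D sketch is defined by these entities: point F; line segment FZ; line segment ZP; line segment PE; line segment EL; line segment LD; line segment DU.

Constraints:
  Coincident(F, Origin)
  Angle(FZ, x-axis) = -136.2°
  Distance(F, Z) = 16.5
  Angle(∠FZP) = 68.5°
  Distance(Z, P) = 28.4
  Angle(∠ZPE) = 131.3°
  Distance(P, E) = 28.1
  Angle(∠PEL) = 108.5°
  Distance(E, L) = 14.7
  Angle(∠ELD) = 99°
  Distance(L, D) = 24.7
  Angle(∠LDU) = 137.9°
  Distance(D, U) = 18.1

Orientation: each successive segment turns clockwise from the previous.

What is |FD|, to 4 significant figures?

14.16

F is at the origin; FZ runs at -136.2° with length 16.5, so Z = (-11.91, -11.42). ∠FZP = 68.5° gives ZP at 112.3° from the x-axis; with |ZP| = 28.4, P = (-22.69, 14.86). ∠ZPE = 131.3° gives PE at 63.60° from the x-axis; with |PE| = 28.1, E = (-10.19, 40.03). ∠PEL = 108.5° gives EL at -7.900° from the x-axis; with |EL| = 14.7, L = (4.369, 38.00). ∠ELD = 99.0° gives LD at -88.90° from the x-axis; with |LD| = 24.7, D = (4.843, 13.31). Then |FD| = |D − F| = 14.16.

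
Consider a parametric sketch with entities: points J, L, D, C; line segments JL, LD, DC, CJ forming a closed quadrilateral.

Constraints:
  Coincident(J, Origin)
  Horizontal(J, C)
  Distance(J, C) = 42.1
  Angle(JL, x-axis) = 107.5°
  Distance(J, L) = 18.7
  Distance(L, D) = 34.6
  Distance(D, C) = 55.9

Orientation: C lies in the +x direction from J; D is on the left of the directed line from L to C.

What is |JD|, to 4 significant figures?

48.96

J is at the origin; J and C share the same y with |JC| = 42.1 and C in +x, so C = (42.1, 0). JL runs at 107.5° with |JL| = 18.7, so L = (-5.623, 17.83). D is determined by |LD| = 34.6 and |DC| = 55.9 together: it lies at the intersection of circle(L, 34.6) and circle(C, 55.9). With |LC| = 50.95, the foot of the radical line on LC is 6.555 from L and the perpendicular offset is √(34.6² − 6.555²) = 33.97. Taking the left-of-LC solution: D = (12.41, 47.36).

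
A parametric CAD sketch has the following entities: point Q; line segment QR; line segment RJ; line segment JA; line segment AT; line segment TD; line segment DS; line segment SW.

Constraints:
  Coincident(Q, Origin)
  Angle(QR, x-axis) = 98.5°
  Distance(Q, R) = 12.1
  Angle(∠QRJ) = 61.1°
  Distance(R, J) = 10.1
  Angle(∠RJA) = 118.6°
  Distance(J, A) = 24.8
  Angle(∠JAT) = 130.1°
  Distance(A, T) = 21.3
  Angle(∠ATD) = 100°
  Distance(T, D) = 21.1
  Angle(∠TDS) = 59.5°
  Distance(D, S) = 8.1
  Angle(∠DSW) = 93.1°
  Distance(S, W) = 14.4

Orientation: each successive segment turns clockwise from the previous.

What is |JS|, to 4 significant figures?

33.37

∠ATD = 100.0° gives TD at 148.3° from the x-axis; with |TD| = 21.1, D = (-20.91, -20.92). ∠TDS = 59.5° gives DS at 27.80° from the x-axis; with |DS| = 8.1, S = (-13.74, -17.14). Then |JS| = |S − J| = 33.37.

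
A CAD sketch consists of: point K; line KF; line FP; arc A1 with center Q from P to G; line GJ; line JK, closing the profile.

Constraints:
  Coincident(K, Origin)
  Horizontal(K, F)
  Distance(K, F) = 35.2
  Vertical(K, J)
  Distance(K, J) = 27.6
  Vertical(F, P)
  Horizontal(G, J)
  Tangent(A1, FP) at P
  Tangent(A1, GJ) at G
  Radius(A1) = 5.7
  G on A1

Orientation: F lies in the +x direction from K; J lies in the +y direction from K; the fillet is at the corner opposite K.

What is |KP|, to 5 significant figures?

41.457

K is at the origin; KF is horizontal with |KF| = 35.2 and F on the +x side, so F = (35.200, 0.0000). KJ is vertical with |KJ| = 27.6 and J on the +y side, so J = (0.0000, 27.600). The virtual corner opposite K is at (35.200, 27.600). Since A1 is tangent to FP there, QP ⟂ FP and since A1 is tangent to GJ there, QG ⟂ GJ, with radius 5.7, so the center Q sits 5.7 in from both sides at Q = (29.500, 21.900). That places the tangent points at P = (35.200, 21.900) on FP and G = (29.500, 27.600) on GJ. Then |KP| = |P − K| = 41.457.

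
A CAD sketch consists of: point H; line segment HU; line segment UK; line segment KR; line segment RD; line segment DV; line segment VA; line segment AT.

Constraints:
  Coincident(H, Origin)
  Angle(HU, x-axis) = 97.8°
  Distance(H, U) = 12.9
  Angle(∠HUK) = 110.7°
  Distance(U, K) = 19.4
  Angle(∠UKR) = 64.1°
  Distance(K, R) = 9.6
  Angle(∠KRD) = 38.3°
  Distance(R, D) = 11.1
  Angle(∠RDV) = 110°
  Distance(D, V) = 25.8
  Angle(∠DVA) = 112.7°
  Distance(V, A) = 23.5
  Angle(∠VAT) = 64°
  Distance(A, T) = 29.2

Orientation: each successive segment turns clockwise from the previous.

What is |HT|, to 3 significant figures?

32.9

∠DVA = 112.7° gives VA at -6.40° from the x-axis; with |VA| = 23.5, A = (44.4, 40.8). ∠VAT = 64.0° gives AT at -122° from the x-axis; with |AT| = 29.2, T = (28.7, 16.1). Then |HT| = |T − H| = 32.9.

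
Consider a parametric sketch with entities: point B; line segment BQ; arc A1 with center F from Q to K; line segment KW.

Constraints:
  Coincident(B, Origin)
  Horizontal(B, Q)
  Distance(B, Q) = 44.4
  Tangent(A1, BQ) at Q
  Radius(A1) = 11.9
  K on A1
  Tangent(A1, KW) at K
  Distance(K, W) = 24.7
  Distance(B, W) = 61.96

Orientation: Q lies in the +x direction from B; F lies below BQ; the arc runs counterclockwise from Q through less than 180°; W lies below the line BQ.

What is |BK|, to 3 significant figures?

39.1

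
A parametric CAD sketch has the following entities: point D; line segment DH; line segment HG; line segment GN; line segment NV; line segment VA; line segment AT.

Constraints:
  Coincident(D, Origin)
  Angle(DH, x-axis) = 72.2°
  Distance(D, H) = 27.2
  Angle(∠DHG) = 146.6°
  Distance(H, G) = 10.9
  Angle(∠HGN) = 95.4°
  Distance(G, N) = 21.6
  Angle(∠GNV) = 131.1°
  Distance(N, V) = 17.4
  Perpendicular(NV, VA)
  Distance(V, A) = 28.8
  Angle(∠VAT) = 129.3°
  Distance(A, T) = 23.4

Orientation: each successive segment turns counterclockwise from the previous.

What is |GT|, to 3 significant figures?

30.5

The perpendicularity gives VA at right angles to NV, so VA runs at -30.9°; with |VA| = 28.8, A = (-0.0983, 2.85). ∠VAT = 129.3° gives AT at 19.8° from the x-axis; with |AT| = 23.4, T = (21.9, 10.8). Then |GT| = |T − G| = 30.5.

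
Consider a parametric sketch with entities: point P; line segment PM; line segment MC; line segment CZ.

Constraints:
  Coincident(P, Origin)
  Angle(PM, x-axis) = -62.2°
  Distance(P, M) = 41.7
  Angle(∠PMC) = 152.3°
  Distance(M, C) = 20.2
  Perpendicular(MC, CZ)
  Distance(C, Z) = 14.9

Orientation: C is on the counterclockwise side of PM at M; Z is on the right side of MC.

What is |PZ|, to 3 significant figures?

66.6

∠PMC = 152.3°, so MC runs at -62.2° + (180° − 152.3°) = -34.5° from the x-axis; with |MC| = 20.2, C = M + 20.2·(cos -34.5°, sin -34.5°) = (36.1, -48.3). MC ⟂ CZ; with |CZ| = 14.9 on the right of MC, Z = C + 14.9·(-0.566, -0.824) = (27.7, -60.6). Then |PZ| = |Z − P| = 66.6.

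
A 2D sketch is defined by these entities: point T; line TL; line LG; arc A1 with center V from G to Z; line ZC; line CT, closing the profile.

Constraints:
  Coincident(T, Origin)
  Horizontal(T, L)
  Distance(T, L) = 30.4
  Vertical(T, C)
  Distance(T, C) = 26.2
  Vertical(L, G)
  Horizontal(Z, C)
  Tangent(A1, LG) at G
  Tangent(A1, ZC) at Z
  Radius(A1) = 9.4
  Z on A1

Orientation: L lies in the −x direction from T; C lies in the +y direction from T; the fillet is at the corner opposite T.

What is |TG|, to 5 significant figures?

34.733

T is at the origin; TL is horizontal with |TL| = 30.4 and L on the −x side, so L = (-30.400, 0.0000). T and C share the same x with |TC| = 26.2 and C on the +y side, so C = (0.0000, 26.200). The virtual corner opposite T is at (-30.400, 26.200). The tangent condition forces VG to be normal to LG and since A1 is tangent to ZC there, VZ ⟂ ZC, with radius 9.4, so the center V sits 9.4 in from both sides at V = (-21.000, 16.800). That places the tangent points at G = (-30.400, 16.800) on LG and Z = (-21.000, 26.200) on ZC. Then |TG| = |G − T| = 34.733.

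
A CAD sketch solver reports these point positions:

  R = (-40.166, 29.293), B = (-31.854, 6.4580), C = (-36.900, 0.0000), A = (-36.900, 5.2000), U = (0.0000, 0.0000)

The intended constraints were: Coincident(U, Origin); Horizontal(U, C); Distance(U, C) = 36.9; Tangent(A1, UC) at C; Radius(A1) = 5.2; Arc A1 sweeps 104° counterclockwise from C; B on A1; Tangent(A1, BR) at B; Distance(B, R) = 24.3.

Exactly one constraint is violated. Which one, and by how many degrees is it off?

Tangent(A1, BR) at B — off by 6.00°.

U = (0.00, 0.00) ✓; U.y = 0.00, C.y = 0.00 ✓; |UC| = 36.90 ✓; ∠(AC, CU) = 90.00° ✓; |AC| = 5.200 ✓; bearing(A→B) − bearing(A→C) = 104.0° ✓; |AB| = 5.200 ✓; ∠(AB, BR) = 84.00° ✗; |BR| = 24.30 ✓.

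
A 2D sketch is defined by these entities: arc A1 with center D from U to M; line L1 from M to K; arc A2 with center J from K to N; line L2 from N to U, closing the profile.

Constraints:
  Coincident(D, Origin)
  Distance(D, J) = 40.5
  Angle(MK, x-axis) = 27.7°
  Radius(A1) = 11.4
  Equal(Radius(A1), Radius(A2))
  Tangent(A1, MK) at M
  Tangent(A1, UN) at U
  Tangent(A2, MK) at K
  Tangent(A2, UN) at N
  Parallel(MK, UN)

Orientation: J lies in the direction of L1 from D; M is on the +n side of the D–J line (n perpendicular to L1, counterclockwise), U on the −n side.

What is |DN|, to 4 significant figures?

42.07

The slot axis is L1's direction at 27.7°, so u = (cos 27.7°, sin 27.7°) = (0.8854, 0.4648) and n = (−sin 27.7°, cos 27.7°) = (-0.4648, 0.8854). D is at the origin and J lies 40.5 along u from D, so J = 40.5·u = (35.86, 18.83). Tangency of A1 to both parallel lines with radius 11.4 puts M and U at D ± 11.4·n: M = (-5.299, 10.09), U = (5.299, -10.09). Equal radii place K and N the same way about J: K = J + 11.4·n = (30.56, 28.92), N = J − 11.4·n = (41.16, 8.733). Then |DN| = |N − D| = 42.07.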